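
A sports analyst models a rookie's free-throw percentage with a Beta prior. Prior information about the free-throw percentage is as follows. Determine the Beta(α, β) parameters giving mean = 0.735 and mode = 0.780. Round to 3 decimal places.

α = 9.147, β = 3.298

With s = α+β: μ = α/s and mode = (α−1)/(s−2). Eliminating α = μs,
μs − 1 = m(s−2) ⇒ s(μ−m) = 1−2m ⇒ s = -0.560/-0.045 = 12.4444.
So α = μs = 9.147, β = (1−μ)s = 3.298.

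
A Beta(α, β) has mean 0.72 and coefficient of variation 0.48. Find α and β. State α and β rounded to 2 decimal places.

σ = CV·μ = 0.48×0.72 = 0.34560, so σ² = 0.119439.
s+1 = μ(1−μ)/σ² = 0.2016/0.119439 = 1.6879, so s = α+β = 0.6879.
α = μs = 0.50, β = (1−μ)s = 0.19.

α = 0.50, β = 0.19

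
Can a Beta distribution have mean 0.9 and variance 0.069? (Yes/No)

Yes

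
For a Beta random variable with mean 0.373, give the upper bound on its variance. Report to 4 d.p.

0.2339

For fixed mean μ the Beta variance is μ(1−μ)/(α+β+1), increasing as α+β decreases.
Its least upper bound (not attained) is μ(1−μ) = 0.373·0.627 = 0.2339.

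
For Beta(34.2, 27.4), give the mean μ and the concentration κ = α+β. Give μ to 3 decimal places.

κ = α+β = 34.2+27.4 = 61.6; μ = α/κ = 34.2/61.6 = 0.555.

μ = 0.555, κ = 61.6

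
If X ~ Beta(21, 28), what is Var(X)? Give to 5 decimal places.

Var = αβ/[(α+β)²(α+β+1)] = (21×28)/(49²×50) = 588/120050 = 0.00490.

0.00490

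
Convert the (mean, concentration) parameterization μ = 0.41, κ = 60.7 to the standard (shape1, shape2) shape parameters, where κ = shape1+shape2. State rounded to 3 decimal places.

shape1 = μκ = 0.41×60.7 = 24.887 and shape2 = (1−μ)κ = 0.59×60.7 = 35.813.

shape1 = 24.887, shape2 = 35.813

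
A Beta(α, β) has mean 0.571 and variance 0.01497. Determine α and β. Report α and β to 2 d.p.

α = 8.77, β = 6.59

Write ν = α+β; then α = μν and Var = μ(1−μ)/(ν+1).
ν = μ(1−μ)/Var − 1 = 0.244959/0.01497 − 1 = 15.3633.
α = 0.571·15.3633 = 8.77, β = 0.429·15.3633 = 6.59.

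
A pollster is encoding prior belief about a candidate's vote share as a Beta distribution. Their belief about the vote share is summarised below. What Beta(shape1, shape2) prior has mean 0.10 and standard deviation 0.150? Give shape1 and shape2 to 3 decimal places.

shape1 = 0.300, shape2 = 2.700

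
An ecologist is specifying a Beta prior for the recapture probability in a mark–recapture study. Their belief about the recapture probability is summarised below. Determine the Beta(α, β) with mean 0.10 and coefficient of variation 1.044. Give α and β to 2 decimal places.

α = 0.73, β = 6.53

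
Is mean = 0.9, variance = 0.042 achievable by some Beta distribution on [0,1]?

Yes

A Beta with mean μ has variance μ(1−μ)/(α+β+1) < μ(1−μ).
Here μ(1−μ) = 0.9×0.1 = 0.09, and 0.042 < 0.09.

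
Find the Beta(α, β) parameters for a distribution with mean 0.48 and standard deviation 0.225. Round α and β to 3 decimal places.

First σ² = 0.050625. Setting α = μn, β = (1−μ)n with n = α+β,
μ(1−μ)/(n+1) = 0.050625 ⇒ n+1 = 0.2496/0.050625 = 4.9304 ⇒ n = 3.9304.
Hence α = 0.48×3.9304 = 1.887, β = 0.52×3.9304 = 2.044.

α = 1.887, β = 2.044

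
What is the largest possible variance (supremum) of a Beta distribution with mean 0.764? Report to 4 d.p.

0.1803

For fixed mean μ the Beta variance is μ(1−μ)/(α+β+1), increasing as α+β decreases.
Its least upper bound (not attained) is μ(1−μ) = 0.764·0.236 = 0.1803.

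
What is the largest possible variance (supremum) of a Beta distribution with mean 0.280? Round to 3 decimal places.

0.202

Var = μ(1−μ)/(α+β+1), which approaches μ(1−μ) as α+β → 0.
So the supremum is μ(1−μ) = 0.280×0.720 = 0.202.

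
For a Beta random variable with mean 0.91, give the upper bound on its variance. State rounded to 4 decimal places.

0.0819

For fixed mean μ the Beta variance is μ(1−μ)/(α+β+1), increasing as α+β decreases.
Its least upper bound (not attained) is μ(1−μ) = 0.91·0.09 = 0.0819.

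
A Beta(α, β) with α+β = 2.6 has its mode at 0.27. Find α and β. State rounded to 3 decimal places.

Since the density peak of Beta(α,β) is at (α−1)/(α+β−2),
α = 1 + 0.27(2.6−2) = 1.162 and β = 2.6 − 1.162 = 1.438.

α = 1.162, β = 1.438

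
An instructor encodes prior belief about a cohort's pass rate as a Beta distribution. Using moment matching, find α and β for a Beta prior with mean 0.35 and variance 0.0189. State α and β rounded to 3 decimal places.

α = 3.863, β = 7.174

By moment matching, α+β = μ(1−μ)/σ² − 1 = (0.35·0.65)/0.0189 − 1 = 12.0370 − 1 = 11.0370.
Since α/(α+β) = μ, α = 0.35·11.0370 = 3.863 and β = 0.65·11.0370 = 7.174.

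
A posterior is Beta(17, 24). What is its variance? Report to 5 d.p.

Var = αβ/[(α+β)²(α+β+1)] = (17×24)/(41²×42) = 408/70602 = 0.00578.

0.00578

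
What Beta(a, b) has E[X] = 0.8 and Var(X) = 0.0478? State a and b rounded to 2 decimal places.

a = 1.88, b = 0.47

Write ν = a+b; then a = μν and Var = μ(1−μ)/(ν+1).
ν = μ(1−μ)/Var − 1 = 0.16/0.0478 − 1 = 2.3473.
a = 0.8·2.3473 = 1.88, b = 0.2·2.3473 = 0.47.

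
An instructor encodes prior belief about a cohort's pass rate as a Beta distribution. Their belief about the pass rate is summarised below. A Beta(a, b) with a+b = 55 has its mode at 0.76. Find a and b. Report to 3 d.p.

a = 41.280, b = 13.720

For a,b>1 the mode is (a−1)/(a+b−2), so a = mode·(κ−2)+1 = 0.76×53+1 = 41.280.
And b = (1−mode)·(κ−2)+1 = 0.24×53+1 = 13.720.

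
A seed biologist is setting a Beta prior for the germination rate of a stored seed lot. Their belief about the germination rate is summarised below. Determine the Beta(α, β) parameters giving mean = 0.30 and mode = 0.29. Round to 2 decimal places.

Let s = α+β. Mean gives α = μs = 0.30s; mode gives (α−1)/(s−2) = 0.29.
Substituting: 0.30s − 1 = 0.29(s−2) = 0.29s − 0.58, so 0.01s = 0.42 and s = 42.0000.
Then α = 0.30×42.0000 = 12.60 and β = s−α = 29.40.

α = 12.60, β = 29.40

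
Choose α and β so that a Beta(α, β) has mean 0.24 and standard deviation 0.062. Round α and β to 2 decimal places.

Variance = 0.062² = 0.003844. The moment-matching identity α+β = μ(1−μ)/Var − 1 gives
α+β = 0.1824/0.003844 − 1 = 46.4506, so α = μ·46.4506 = 11.15 and β = (1−μ)·46.4506 = 35.30.

α = 11.15, β = 35.30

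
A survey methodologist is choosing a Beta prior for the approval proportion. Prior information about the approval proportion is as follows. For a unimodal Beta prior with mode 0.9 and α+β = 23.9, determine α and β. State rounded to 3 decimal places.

Mode = (α−1)/(κ−2) with κ = α+β, so α−1 = 0.9·21.9 = 19.710.
α = 20.710; β = κ − α = 3.190.

α = 20.710, β = 3.190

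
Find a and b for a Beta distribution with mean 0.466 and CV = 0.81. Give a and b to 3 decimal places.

a = 0.348, b = 0.399

Var = (CV·μ)² = (0.81×0.466)² = 0.142476.
a+b = μ(1−μ)/Var − 1 = 0.248844/0.142476 − 1 = 0.7466.
Thus a = 0.466·0.7466 = 0.348 and b = 0.534·0.7466 = 0.399.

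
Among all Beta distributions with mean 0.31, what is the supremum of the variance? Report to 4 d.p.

For fixed mean μ the Beta variance is μ(1−μ)/(α+β+1), increasing as α+β decreases.
Its least upper bound (not attained) is μ(1−μ) = 0.31·0.69 = 0.2139.

0.2139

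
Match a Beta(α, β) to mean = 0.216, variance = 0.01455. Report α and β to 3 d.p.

α = 2.298, β = 8.341

By moment matching, α+β = μ(1−μ)/σ² − 1 = (0.216·0.784)/0.01455 − 1 = 11.6388 − 1 = 10.6388.
Since α/(α+β) = μ, α = 0.216·10.6388 = 2.298 and β = 0.784·10.6388 = 8.341.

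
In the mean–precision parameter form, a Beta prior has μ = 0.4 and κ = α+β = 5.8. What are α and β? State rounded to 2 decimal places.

α = 2.32, β = 3.48

α = μκ = 0.4×5.8 = 2.32 and β = (1−μ)κ = 0.6×5.8 = 3.48.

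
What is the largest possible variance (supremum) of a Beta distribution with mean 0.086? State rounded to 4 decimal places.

0.0786

For fixed mean μ the Beta variance is μ(1−μ)/(α+β+1), increasing as α+β decreases.
Its least upper bound (not attained) is μ(1−μ) = 0.086·0.914 = 0.0786.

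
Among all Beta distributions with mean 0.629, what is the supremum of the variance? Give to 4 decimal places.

0.2334

For fixed mean μ the Beta variance is μ(1−μ)/(α+β+1), increasing as α+β decreases.
Its least upper bound (not attained) is μ(1−μ) = 0.629·0.371 = 0.2334.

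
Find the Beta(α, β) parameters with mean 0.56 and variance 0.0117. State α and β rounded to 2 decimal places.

α = 11.23, β = 8.83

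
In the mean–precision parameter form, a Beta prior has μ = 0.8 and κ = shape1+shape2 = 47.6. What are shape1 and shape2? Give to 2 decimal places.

shape1 = 38.08, shape2 = 9.52

shape1 = μκ = 0.8×47.6 = 38.08 and shape2 = (1−μ)κ = 0.2×47.6 = 9.52.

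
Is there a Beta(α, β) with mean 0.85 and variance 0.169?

No

The Beta variance bound is σ² < μ(1−μ).
Here μ(1−μ) = 0.85×0.15 = 0.1275, and 0.169 ≥ 0.1275.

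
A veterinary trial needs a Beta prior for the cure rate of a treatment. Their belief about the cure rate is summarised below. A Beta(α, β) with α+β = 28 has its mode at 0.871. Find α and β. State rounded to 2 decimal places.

α = 23.65, β = 4.35

For α,β>1 the mode is (α−1)/(α+β−2), so α = mode·(κ−2)+1 = 0.871×26+1 = 23.65.
And β = (1−mode)·(κ−2)+1 = 0.129×26+1 = 4.35.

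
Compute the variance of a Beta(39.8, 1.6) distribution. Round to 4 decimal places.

α+β = 41.4 and αβ = 63.68, so Var = αβ/[(α+β)²(α+β+1)] = 63.68/72671.904 = 0.0009.

0.0009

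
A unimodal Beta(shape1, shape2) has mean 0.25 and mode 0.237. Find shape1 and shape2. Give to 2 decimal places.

Let s = shape1+shape2. Mean gives shape1 = μs = 0.25s; mode gives (shape1−1)/(s−2) = 0.237.
Substituting: 0.25s − 1 = 0.237(s−2) = 0.237s − 0.474, so 0.013s = 0.526 and s = 40.4615.
Then shape1 = 0.25×40.4615 = 10.12 and shape2 = s−shape1 = 30.35.

shape1 = 10.12, shape2 = 30.35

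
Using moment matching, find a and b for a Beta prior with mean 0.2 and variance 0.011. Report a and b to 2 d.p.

a = 2.71, b = 10.84

Let s = a+b. The Beta variance is μ(1−μ)/(s+1).
So s+1 = μ(1−μ)/σ² = (0.2×0.8)/0.011 = 0.16/0.011 = 14.5455, giving s = 13.5455.
Then a = μs = 0.2×13.5455 = 2.71 and b = (1−μ)s = 0.8×13.5455 = 10.84.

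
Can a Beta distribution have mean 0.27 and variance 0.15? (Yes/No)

The Beta variance bound is σ² < μ(1−μ).
Here μ(1−μ) = 0.27×0.73 = 0.1971, and 0.15 < 0.1971.

Yes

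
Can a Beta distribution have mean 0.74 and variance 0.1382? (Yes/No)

Yes

The Beta variance bound is σ² < μ(1−μ).
Here μ(1−μ) = 0.74×0.26 = 0.1924, and 0.1382 < 0.1924.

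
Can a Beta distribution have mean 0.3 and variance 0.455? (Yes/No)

For any Beta, Var(X) < E[X]·(1−E[X]).
Here μ(1−μ) = 0.3×0.7 = 0.21, and 0.455 ≥ 0.21.

No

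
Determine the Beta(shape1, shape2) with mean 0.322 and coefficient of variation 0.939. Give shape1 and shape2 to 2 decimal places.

shape1 = 0.45, shape2 = 0.94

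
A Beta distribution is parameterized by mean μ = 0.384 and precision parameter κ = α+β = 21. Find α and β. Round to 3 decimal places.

Split κ in proportion μ : (1−μ): α = 0.384·21 = 8.064, β = 21 − 8.064 = 12.936.

α = 8.064, β = 12.936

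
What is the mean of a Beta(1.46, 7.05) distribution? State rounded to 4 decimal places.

0.1716

E[X] = α/(α+β) = 1.46/8.51 = 0.1716.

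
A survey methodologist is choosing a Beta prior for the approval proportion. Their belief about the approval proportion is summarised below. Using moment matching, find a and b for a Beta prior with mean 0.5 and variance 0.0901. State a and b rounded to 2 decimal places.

By moment matching, a+b = μ(1−μ)/σ² − 1 = (0.5·0.5)/0.0901 − 1 = 2.7747 − 1 = 1.7747.
Since a/(a+b) = μ, a = 0.5·1.7747 = 0.89 and b = 0.5·1.7747 = 0.89.

a = 0.89, b = 0.89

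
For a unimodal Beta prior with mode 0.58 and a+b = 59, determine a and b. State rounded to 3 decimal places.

a = 34.060, b = 24.940

Mode = (a−1)/(κ−2) with κ = a+b, so a−1 = 0.58·57 = 33.060.
a = 34.060; b = κ − a = 24.940.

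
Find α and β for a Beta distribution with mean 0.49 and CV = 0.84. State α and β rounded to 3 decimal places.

σ = CV·μ = 0.84×0.49 = 0.41160, so σ² = 0.169415.
s+1 = μ(1−μ)/σ² = 0.2499/0.169415 = 1.4751, so s = α+β = 0.4751.
α = μs = 0.233, β = (1−μ)s = 0.242.

α = 0.233, β = 0.242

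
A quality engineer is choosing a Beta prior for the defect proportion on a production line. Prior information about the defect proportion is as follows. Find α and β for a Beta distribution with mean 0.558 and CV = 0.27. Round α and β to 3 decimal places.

σ = CV·μ = 0.27×0.558 = 0.15066, so σ² = 0.022698.
s+1 = μ(1−μ)/σ² = 0.246636/0.022698 = 10.8658, so s = α+β = 9.8658.
α = μs = 5.505, β = (1−μ)s = 4.361.

α = 5.505, β = 4.361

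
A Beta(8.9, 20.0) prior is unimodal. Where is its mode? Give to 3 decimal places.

With α,β > 1, mode = (α−1)/(α+β−2) = 7.9/26.9 = 0.294.

0.294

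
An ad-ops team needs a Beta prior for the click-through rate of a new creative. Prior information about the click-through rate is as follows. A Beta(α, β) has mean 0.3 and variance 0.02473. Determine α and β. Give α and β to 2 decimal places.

By moment matching, α+β = μ(1−μ)/σ² − 1 = (0.3·0.7)/0.02473 − 1 = 8.4917 − 1 = 7.4917.
Since α/(α+β) = μ, α = 0.3·7.4917 = 2.25 and β = 0.7·7.4917 = 5.24.

α = 2.25, β = 5.24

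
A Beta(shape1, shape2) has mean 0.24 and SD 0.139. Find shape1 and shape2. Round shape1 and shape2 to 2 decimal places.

shape1 = 2.03, shape2 = 6.41

Variance = 0.139² = 0.019321. The moment-matching identity shape1+shape2 = μ(1−μ)/Var − 1 gives
shape1+shape2 = 0.1824/0.019321 − 1 = 8.4405, so shape1 = μ·8.4405 = 2.03 and shape2 = (1−μ)·8.4405 = 6.41.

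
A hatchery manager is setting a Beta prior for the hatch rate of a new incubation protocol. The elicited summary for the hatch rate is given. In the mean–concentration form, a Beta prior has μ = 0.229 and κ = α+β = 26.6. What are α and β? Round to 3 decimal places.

Split κ in proportion μ : (1−μ): α = 0.229·26.6 = 6.091, β = 26.6 − 6.091 = 20.509.

α = 6.091, β = 20.509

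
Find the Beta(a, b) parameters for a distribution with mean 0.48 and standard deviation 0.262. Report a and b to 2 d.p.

Variance = 0.262² = 0.068644. The moment-matching identity a+b = μ(1−μ)/Var − 1 gives
a+b = 0.2496/0.068644 − 1 = 2.6362, so a = μ·2.6362 = 1.27 and b = (1−μ)·2.6362 = 1.37.

a = 1.27, b = 1.37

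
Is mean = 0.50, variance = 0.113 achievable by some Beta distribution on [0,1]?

Yes

For any Beta, Var(X) < E[X]·(1−E[X]).
Here μ(1−μ) = 0.50×0.50 = 0.2500, and 0.113 < 0.2500.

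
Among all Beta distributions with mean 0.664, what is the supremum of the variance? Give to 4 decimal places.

0.2231

Var = μ(1−μ)/(α+β+1), which approaches μ(1−μ) as α+β → 0.
So the supremum is μ(1−μ) = 0.664×0.336 = 0.2231.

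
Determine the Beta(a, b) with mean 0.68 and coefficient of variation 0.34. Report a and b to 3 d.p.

σ = CV·μ = 0.34×0.68 = 0.23120, so σ² = 0.053453.
s+1 = μ(1−μ)/σ² = 0.2176/0.053453 = 4.0708, so s = a+b = 3.0708.
a = μs = 2.088, b = (1−μ)s = 0.983.

a = 2.088, b = 0.983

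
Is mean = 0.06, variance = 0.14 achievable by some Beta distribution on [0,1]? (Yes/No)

No

The Beta variance bound is σ² < μ(1−μ).
Here μ(1−μ) = 0.06×0.94 = 0.0564, and 0.14 ≥ 0.0564.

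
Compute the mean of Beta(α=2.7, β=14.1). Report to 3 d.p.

0.161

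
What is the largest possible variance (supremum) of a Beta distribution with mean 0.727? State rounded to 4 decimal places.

For fixed mean μ the Beta variance is μ(1−μ)/(α+β+1), increasing as α+β decreases.
Its least upper bound (not attained) is μ(1−μ) = 0.727·0.273 = 0.1985.

0.1985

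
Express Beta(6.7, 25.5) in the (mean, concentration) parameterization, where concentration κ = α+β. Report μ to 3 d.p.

κ = α+β = 6.7+25.5 = 32.2; μ = α/κ = 6.7/32.2 = 0.208.

μ = 0.208, κ = 32.2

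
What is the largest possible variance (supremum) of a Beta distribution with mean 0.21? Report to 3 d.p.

0.166

For fixed mean μ the Beta variance is μ(1−μ)/(α+β+1), increasing as α+β decreases.
Its least upper bound (not attained) is μ(1−μ) = 0.21·0.79 = 0.166.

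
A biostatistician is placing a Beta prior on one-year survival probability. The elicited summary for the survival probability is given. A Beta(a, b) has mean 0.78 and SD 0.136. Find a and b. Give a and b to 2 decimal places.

Variance = 0.136² = 0.018496. The moment-matching identity a+b = μ(1−μ)/Var − 1 gives
a+b = 0.1716/0.018496 − 1 = 8.2777, so a = μ·8.2777 = 6.46 and b = (1−μ)·8.2777 = 1.82.

a = 6.46, b = 1.82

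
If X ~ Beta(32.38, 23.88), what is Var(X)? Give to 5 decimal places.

0.00427

α+β = 56.26 and αβ = 773.2344, so Var = αβ/[(α+β)²(α+β+1)] = 773.2344/181238.641976 = 0.00427.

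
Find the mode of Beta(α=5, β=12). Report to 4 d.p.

The density x^(α−1)(1−x)^(β−1) is maximised at (α−1)/(α+β−2) = 4/15 = 0.2667.

0.2667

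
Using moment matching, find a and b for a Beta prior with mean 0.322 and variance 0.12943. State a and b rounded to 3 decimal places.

Let s = a+b. The Beta variance is μ(1−μ)/(s+1).
So s+1 = μ(1−μ)/σ² = (0.322×0.678)/0.12943 = 0.218316/0.12943 = 1.6867, giving s = 0.6867.
Then a = μs = 0.322×0.6867 = 0.221 and b = (1−μ)s = 0.678×0.6867 = 0.466.

a = 0.221, b = 0.466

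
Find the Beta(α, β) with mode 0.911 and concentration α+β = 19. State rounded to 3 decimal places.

α = 16.487, β = 2.513

Mode = (α−1)/(κ−2) with κ = α+β, so α−1 = 0.911·17 = 15.487.
α = 16.487; β = κ − α = 2.513.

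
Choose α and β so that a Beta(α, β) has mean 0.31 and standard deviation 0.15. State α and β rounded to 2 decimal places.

Variance = 0.15² = 0.0225. The moment-matching identity α+β = μ(1−μ)/Var − 1 gives
α+β = 0.2139/0.0225 − 1 = 8.5067, so α = μ·8.5067 = 2.64 and β = (1−μ)·8.5067 = 5.87.

α = 2.64, β = 5.87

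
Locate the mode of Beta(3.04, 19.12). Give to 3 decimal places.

With α,β > 1, mode = (α−1)/(α+β−2) = 2.04/20.16 = 0.101.

0.101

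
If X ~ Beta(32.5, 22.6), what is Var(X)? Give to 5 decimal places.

0.00431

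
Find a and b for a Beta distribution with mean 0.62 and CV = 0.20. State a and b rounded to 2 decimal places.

a = 8.88, b = 5.44

σ = CV·μ = 0.20×0.62 = 0.12400, so σ² = 0.015376.
s+1 = μ(1−μ)/σ² = 0.2356/0.015376 = 15.3226, so s = a+b = 14.3226.
a = μs = 8.88, b = (1−μ)s = 5.44.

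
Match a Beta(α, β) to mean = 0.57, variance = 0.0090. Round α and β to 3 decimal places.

α = 14.953, β = 11.280

By moment matching, α+β = μ(1−μ)/σ² − 1 = (0.57·0.43)/0.0090 − 1 = 27.2333 − 1 = 26.2333.
Since α/(α+β) = μ, α = 0.57·26.2333 = 14.953 and β = 0.43·26.2333 = 11.280.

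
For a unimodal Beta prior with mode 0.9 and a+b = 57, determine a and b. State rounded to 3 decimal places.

a = 50.500, b = 6.500

Since the density peak of Beta(a,b) is at (a−1)/(a+b−2),
a = 1 + 0.9(57−2) = 50.500 and b = 57 − 50.500 = 6.500.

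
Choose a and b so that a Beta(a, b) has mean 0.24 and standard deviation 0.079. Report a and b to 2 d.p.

a = 6.77, b = 21.45

σ² = 0.079² = 0.006241.
With s = a+b, Var = μ(1−μ)/(s+1), so s+1 = (0.24×0.76)/0.006241 = 29.2261 and s = 28.2261.
a = μs = 6.77, b = (1−μ)s = 21.45.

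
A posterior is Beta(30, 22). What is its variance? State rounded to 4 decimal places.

Var = αβ/[(α+β)²(α+β+1)] = (30×22)/(52²×53) = 660/143312 = 0.0046.

0.0046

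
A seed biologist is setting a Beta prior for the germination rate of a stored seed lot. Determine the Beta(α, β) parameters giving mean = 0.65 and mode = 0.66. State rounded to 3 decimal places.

α = 20.800, β = 11.200

With s = α+β: μ = α/s and mode = (α−1)/(s−2). Eliminating α = μs,
μs − 1 = m(s−2) ⇒ s(μ−m) = 1−2m ⇒ s = -0.32/-0.01 = 32.0000.
So α = μs = 20.800, β = (1−μ)s = 11.200.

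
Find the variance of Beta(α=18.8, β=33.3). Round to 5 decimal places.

μ = 18.8/52.1 = 0.360845; Var = μ(1−μ)/(α+β+1) = 0.2306358/53.1 = 0.00434.

0.00434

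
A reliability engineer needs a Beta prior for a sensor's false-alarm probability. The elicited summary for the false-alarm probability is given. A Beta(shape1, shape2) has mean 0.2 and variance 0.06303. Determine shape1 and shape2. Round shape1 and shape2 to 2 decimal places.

Write ν = shape1+shape2; then shape1 = μν and Var = μ(1−μ)/(ν+1).
ν = μ(1−μ)/Var − 1 = 0.16/0.06303 − 1 = 1.5385.
shape1 = 0.2·1.5385 = 0.31, shape2 = 0.8·1.5385 = 1.23.

shape1 = 0.31, shape2 = 1.23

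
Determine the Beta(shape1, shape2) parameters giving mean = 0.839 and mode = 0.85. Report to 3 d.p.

Let s = shape1+shape2. Mean gives shape1 = μs = 0.839s; mode gives (shape1−1)/(s−2) = 0.85.
Substituting: 0.839s − 1 = 0.85(s−2) = 0.85s − 1.70, so -0.011s = -0.70 and s = 63.6364.
Then shape1 = 0.839×63.6364 = 53.391 and shape2 = s−shape1 = 10.245.

shape1 = 53.391, shape2 = 10.245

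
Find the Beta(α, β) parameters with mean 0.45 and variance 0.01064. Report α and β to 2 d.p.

α = 10.02, β = 12.24

By moment matching, α+β = μ(1−μ)/σ² − 1 = (0.45·0.55)/0.01064 − 1 = 23.2613 − 1 = 22.2613.
Since α/(α+β) = μ, α = 0.45·22.2613 = 10.02 and β = 0.55·22.2613 = 12.24.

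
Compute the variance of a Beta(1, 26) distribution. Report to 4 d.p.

0.0013

α+β = 27 and αβ = 26, so Var = αβ/[(α+β)²(α+β+1)] = 26/20412 = 0.0013.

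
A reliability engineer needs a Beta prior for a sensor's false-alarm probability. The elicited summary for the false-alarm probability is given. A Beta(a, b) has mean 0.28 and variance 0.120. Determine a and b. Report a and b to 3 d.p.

By moment matching, a+b = μ(1−μ)/σ² − 1 = (0.28·0.72)/0.120 − 1 = 1.6800 − 1 = 0.6800.
Since a/(a+b) = μ, a = 0.28·0.6800 = 0.190 and b = 0.72·0.6800 = 0.490.

a = 0.190, b = 0.490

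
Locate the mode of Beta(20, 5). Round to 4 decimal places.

0.8261

With α,β > 1, mode = (α−1)/(α+β−2) = 19/23 = 0.8261.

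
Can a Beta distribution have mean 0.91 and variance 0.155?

No

A Beta with mean μ has variance μ(1−μ)/(α+β+1) < μ(1−μ).
Here μ(1−μ) = 0.91×0.09 = 0.0819, and 0.155 ≥ 0.0819.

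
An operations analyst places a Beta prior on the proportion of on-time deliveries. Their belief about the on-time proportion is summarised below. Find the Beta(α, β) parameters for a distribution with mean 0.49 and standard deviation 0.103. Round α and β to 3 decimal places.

Variance = 0.103² = 0.010609. The moment-matching identity α+β = μ(1−μ)/Var − 1 gives
α+β = 0.2499/0.010609 − 1 = 22.5555, so α = μ·22.5555 = 11.052 and β = (1−μ)·22.5555 = 11.503.

α = 11.052, β = 11.503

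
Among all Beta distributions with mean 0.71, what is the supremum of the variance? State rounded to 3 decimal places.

Var = μ(1−μ)/(α+β+1), which approaches μ(1−μ) as α+β → 0.
So the supremum is μ(1−μ) = 0.71×0.29 = 0.206.

0.206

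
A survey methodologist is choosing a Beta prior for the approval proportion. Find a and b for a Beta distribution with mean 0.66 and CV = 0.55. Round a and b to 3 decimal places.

a = 0.464, b = 0.239

σ = CV·μ = 0.55×0.66 = 0.36300, so σ² = 0.131769.
s+1 = μ(1−μ)/σ² = 0.2244/0.131769 = 1.7030, so s = a+b = 0.7030.
a = μs = 0.464, b = (1−μ)s = 0.239.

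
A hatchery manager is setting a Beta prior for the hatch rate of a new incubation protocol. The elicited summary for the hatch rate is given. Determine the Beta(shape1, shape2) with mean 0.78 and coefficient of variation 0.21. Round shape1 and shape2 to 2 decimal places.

shape1 = 4.21, shape2 = 1.19

Var = (CV·μ)² = (0.21×0.78)² = 0.026830.
shape1+shape2 = μ(1−μ)/Var − 1 = 0.1716/0.026830 − 1 = 5.3957.
Thus shape1 = 0.78·5.3957 = 4.21 and shape2 = 0.22·5.3957 = 1.19.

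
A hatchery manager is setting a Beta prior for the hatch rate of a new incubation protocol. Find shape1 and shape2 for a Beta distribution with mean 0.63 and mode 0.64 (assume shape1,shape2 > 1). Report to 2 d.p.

Let s = shape1+shape2. Mean gives shape1 = μs = 0.63s; mode gives (shape1−1)/(s−2) = 0.64.
Substituting: 0.63s − 1 = 0.64(s−2) = 0.64s − 1.28, so -0.01s = -0.28 and s = 28.0000.
Then shape1 = 0.63×28.0000 = 17.64 and shape2 = s−shape1 = 10.36.

shape1 = 17.64, shape2 = 10.36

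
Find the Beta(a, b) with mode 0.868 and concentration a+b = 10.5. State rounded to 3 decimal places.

a = 8.378, b = 2.122

For a,b>1 the mode is (a−1)/(a+b−2), so a = mode·(κ−2)+1 = 0.868×8.5+1 = 8.378.
And b = (1−mode)·(κ−2)+1 = 0.132×8.5+1 = 2.122.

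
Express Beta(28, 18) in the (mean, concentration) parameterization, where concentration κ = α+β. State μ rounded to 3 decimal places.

κ = α+β = 28+18 = 46; μ = α/κ = 28/46 = 0.609.

μ = 0.609, κ = 46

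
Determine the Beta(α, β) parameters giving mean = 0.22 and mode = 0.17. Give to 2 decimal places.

With s = α+β: μ = α/s and mode = (α−1)/(s−2). Eliminating α = μs,
μs − 1 = m(s−2) ⇒ s(μ−m) = 1−2m ⇒ s = 0.66/0.05 = 13.2000.
So α = μs = 2.90, β = (1−μ)s = 10.30.

α = 2.90, β = 10.30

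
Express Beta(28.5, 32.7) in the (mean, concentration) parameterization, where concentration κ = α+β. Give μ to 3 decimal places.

μ = 0.466, κ = 61.2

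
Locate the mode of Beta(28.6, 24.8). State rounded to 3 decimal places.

0.537

With α,β > 1, mode = (α−1)/(α+β−2) = 27.6/51.4 = 0.537.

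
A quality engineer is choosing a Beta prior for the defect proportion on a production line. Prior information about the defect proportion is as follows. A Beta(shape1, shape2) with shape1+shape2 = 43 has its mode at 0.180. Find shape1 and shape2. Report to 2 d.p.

shape1 = 8.38, shape2 = 34.62

Mode = (shape1−1)/(κ−2) with κ = shape1+shape2, so shape1−1 = 0.180·41 = 7.38.
shape1 = 8.38; shape2 = κ − shape1 = 34.62.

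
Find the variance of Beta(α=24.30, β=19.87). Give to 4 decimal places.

0.0055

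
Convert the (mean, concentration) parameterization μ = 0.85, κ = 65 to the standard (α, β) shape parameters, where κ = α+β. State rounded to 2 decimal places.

Split κ in proportion μ : (1−μ): α = 0.85·65 = 55.25, β = 65 − 55.25 = 9.75.

α = 55.25, β = 9.75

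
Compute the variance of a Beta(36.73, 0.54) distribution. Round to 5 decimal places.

Var = αβ/[(α+β)²(α+β+1)] = (36.73×0.54)/(37.27²×38.27) = 19.8342/53159.054483 = 0.00037.

0.00037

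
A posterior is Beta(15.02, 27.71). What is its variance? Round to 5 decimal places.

Var = αβ/[(α+β)²(α+β+1)] = (15.02×27.71)/(42.73²×43.73) = 416.2042/79844.547317 = 0.00521.

0.00521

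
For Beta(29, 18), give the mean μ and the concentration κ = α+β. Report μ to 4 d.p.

κ = α+β = 29+18 = 47; μ = α/κ = 29/47 = 0.6170.

μ = 0.6170, κ = 47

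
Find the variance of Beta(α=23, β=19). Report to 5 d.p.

α+β = 42 and αβ = 437, so Var = αβ/[(α+β)²(α+β+1)] = 437/75852 = 0.00576.

0.00576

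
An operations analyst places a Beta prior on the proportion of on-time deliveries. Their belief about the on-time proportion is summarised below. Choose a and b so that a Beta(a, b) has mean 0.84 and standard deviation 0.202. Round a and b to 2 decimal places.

a = 1.93, b = 0.37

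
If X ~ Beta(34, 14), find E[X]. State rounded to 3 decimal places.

E[X] = α/(α+β) = 34/48 = 0.708.

0.708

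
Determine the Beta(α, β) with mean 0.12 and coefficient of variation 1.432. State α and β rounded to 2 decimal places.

σ = CV·μ = 1.432×0.12 = 0.17184, so σ² = 0.029529.
s+1 = μ(1−μ)/σ² = 0.1056/0.029529 = 3.5761, so s = α+β = 2.5761.
α = μs = 0.31, β = (1−μ)s = 2.27.

α = 0.31, β = 2.27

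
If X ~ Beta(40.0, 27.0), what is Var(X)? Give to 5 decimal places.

0.00354

μ = 40.0/67.0 = 0.597015; Var = μ(1−μ)/(α+β+1) = 0.2405881/68.0 = 0.00354.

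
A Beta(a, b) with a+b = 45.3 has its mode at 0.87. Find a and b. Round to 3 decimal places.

Since the density peak of Beta(a,b) is at (a−1)/(a+b−2),
a = 1 + 0.87(45.3−2) = 38.671 and b = 45.3 − 38.671 = 6.629.

a = 38.671, b = 6.629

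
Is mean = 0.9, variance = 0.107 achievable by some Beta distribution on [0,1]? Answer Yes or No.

No

For any Beta, Var(X) < E[X]·(1−E[X]).
Here μ(1−μ) = 0.9×0.1 = 0.09, and 0.107 ≥ 0.09.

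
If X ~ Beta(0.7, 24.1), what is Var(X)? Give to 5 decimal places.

0.00106

α+β = 24.8 and αβ = 16.87, so Var = αβ/[(α+β)²(α+β+1)] = 16.87/15868.032 = 0.00106.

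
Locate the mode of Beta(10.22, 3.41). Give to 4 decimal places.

With α,β > 1, mode = (α−1)/(α+β−2) = 9.22/11.63 = 0.7928.

0.7928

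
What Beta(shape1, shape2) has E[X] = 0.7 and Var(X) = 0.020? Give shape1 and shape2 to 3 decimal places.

shape1 = 6.650, shape2 = 2.850

Write ν = shape1+shape2; then shape1 = μν and Var = μ(1−μ)/(ν+1).
ν = μ(1−μ)/Var − 1 = 0.21/0.020 − 1 = 9.5000.
shape1 = 0.7·9.5000 = 6.650, shape2 = 0.3·9.5000 = 2.850.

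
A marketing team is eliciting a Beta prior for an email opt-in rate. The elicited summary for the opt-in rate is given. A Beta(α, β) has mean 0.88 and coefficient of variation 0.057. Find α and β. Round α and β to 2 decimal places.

Var = (CV·μ)² = (0.057×0.88)² = 0.002516.
α+β = μ(1−μ)/Var − 1 = 0.1056/0.002516 − 1 = 40.9710.
Thus α = 0.88·40.9710 = 36.05 and β = 0.12·40.9710 = 4.92.

α = 36.05, β = 4.92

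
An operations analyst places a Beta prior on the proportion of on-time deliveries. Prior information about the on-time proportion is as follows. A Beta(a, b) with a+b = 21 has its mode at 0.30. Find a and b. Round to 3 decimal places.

For a,b>1 the mode is (a−1)/(a+b−2), so a = mode·(κ−2)+1 = 0.30×19+1 = 6.700.
And b = (1−mode)·(κ−2)+1 = 0.70×19+1 = 14.300.

a = 6.700, b = 14.300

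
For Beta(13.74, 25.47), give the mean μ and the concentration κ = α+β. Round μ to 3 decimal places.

μ = 0.350, κ = 39.21

κ = α+β = 13.74+25.47 = 39.21; μ = α/κ = 13.74/39.21 = 0.350.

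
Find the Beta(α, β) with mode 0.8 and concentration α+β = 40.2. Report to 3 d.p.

For α,β>1 the mode is (α−1)/(α+β−2), so α = mode·(κ−2)+1 = 0.8×38.2+1 = 31.560.
And β = (1−mode)·(κ−2)+1 = 0.2×38.2+1 = 8.640.

α = 31.560, β = 8.640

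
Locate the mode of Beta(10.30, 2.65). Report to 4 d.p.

0.8493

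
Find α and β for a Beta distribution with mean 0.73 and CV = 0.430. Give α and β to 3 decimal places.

α = 0.730, β = 0.270

Var = (CV·μ)² = (0.430×0.73)² = 0.098533.
α+β = μ(1−μ)/Var − 1 = 0.1971/0.098533 − 1 = 1.0003.
Thus α = 0.73·1.0003 = 0.730 and β = 0.27·1.0003 = 0.270.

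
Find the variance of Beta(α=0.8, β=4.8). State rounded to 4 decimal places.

α+β = 5.6 and αβ = 3.84, so Var = αβ/[(α+β)²(α+β+1)] = 3.84/206.976 = 0.0186.

0.0186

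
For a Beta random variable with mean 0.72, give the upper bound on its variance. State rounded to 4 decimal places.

0.2016

Var = μ(1−μ)/(α+β+1), which approaches μ(1−μ) as α+β → 0.
So the supremum is μ(1−μ) = 0.72×0.28 = 0.2016.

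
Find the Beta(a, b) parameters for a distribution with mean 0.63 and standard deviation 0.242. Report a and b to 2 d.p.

a = 1.88, b = 1.10

σ² = 0.242² = 0.058564.
With s = a+b, Var = μ(1−μ)/(s+1), so s+1 = (0.63×0.37)/0.058564 = 3.9803 and s = 2.9803.
a = μs = 1.88, b = (1−μ)s = 1.10.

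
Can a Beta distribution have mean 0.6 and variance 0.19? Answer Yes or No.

Yes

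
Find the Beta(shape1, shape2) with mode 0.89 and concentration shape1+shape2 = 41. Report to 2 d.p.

Mode = (shape1−1)/(κ−2) with κ = shape1+shape2, so shape1−1 = 0.89·39 = 34.71.
shape1 = 35.71; shape2 = κ − shape1 = 5.29.

shape1 = 35.71, shape2 = 5.29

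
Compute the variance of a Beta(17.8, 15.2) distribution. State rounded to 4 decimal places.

0.0073

α+β = 33.0 and αβ = 270.56, so Var = αβ/[(α+β)²(α+β+1)] = 270.56/37026.000 = 0.0073.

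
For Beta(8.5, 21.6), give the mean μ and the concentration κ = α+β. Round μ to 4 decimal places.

μ = 0.2824, κ = 30.1

κ = α+β = 8.5+21.6 = 30.1; μ = α/κ = 8.5/30.1 = 0.2824.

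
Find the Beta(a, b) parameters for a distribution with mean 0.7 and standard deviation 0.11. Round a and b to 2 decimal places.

a = 11.45, b = 4.91

Variance = 0.11² = 0.0121. The moment-matching identity a+b = μ(1−μ)/Var − 1 gives
a+b = 0.21/0.0121 − 1 = 16.3554, so a = μ·16.3554 = 11.45 and b = (1−μ)·16.3554 = 4.91.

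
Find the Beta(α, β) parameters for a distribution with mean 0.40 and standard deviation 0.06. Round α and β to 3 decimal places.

α = 26.267, β = 39.400

Variance = 0.06² = 0.0036. The moment-matching identity α+β = μ(1−μ)/Var − 1 gives
α+β = 0.2400/0.0036 − 1 = 65.6667, so α = μ·65.6667 = 26.267 and β = (1−μ)·65.6667 = 39.400.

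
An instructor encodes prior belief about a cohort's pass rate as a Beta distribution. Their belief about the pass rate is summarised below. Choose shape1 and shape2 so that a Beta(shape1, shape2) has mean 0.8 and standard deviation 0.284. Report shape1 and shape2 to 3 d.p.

shape1 = 0.787, shape2 = 0.197

σ² = 0.284² = 0.080656.
With s = shape1+shape2, Var = μ(1−μ)/(s+1), so s+1 = (0.8×0.2)/0.080656 = 1.9837 and s = 0.9837.
shape1 = μs = 0.787, shape2 = (1−μ)s = 0.197.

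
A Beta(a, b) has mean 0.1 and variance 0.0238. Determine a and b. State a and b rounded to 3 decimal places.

a = 0.278, b = 2.503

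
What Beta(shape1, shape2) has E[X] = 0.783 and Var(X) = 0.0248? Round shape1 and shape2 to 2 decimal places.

Write ν = shape1+shape2; then shape1 = μν and Var = μ(1−μ)/(ν+1).
ν = μ(1−μ)/Var − 1 = 0.169911/0.0248 − 1 = 5.8512.
shape1 = 0.783·5.8512 = 4.58, shape2 = 0.217·5.8512 = 1.27.

shape1 = 4.58, shape2 = 1.27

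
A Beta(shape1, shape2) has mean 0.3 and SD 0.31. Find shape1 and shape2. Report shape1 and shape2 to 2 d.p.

shape1 = 0.36, shape2 = 0.83

First σ² = 0.0961. Setting shape1 = μn, shape2 = (1−μ)n with n = shape1+shape2,
μ(1−μ)/(n+1) = 0.0961 ⇒ n+1 = 0.21/0.0961 = 2.1852 ⇒ n = 1.1852.
Hence shape1 = 0.3×1.1852 = 0.36, shape2 = 0.7×1.1852 = 0.83.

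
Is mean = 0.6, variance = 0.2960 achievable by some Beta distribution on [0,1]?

No

A Beta with mean μ has variance μ(1−μ)/(α+β+1) < μ(1−μ).
Here μ(1−μ) = 0.6×0.4 = 0.24, and 0.2960 ≥ 0.24.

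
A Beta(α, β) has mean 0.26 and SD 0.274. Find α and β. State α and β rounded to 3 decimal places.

α = 0.406, β = 1.156

Variance = 0.274² = 0.075076. The moment-matching identity α+β = μ(1−μ)/Var − 1 gives
α+β = 0.1924/0.075076 − 1 = 1.5627, so α = μ·1.5627 = 0.406 and β = (1−μ)·1.5627 = 1.156.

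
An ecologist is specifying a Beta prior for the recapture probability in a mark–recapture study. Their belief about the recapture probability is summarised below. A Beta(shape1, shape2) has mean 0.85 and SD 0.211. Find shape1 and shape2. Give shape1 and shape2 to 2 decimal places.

shape1 = 1.58, shape2 = 0.28

First σ² = 0.044521. Setting shape1 = μn, shape2 = (1−μ)n with n = shape1+shape2,
μ(1−μ)/(n+1) = 0.044521 ⇒ n+1 = 0.1275/0.044521 = 2.8638 ⇒ n = 1.8638.
Hence shape1 = 0.85×1.8638 = 1.58, shape2 = 0.15×1.8638 = 0.28.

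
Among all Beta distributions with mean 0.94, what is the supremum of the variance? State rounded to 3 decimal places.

For fixed mean μ the Beta variance is μ(1−μ)/(α+β+1), increasing as α+β decreases.
Its least upper bound (not attained) is μ(1−μ) = 0.94·0.06 = 0.056.

0.056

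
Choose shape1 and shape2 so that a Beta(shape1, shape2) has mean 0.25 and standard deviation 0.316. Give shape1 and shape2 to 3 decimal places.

σ² = 0.316² = 0.099856.
With s = shape1+shape2, Var = μ(1−μ)/(s+1), so s+1 = (0.25×0.75)/0.099856 = 1.8777 and s = 0.8777.
shape1 = μs = 0.219, shape2 = (1−μ)s = 0.658.

shape1 = 0.219, shape2 = 0.658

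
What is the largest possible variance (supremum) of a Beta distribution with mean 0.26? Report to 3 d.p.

0.192

For fixed mean μ the Beta variance is μ(1−μ)/(α+β+1), increasing as α+β decreases.
Its least upper bound (not attained) is μ(1−μ) = 0.26·0.74 = 0.192.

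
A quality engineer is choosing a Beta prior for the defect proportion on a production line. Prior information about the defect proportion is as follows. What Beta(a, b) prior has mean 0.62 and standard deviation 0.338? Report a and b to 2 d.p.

a = 0.66, b = 0.40

σ² = 0.338² = 0.114244.
With s = a+b, Var = μ(1−μ)/(s+1), so s+1 = (0.62×0.38)/0.114244 = 2.0623 and s = 1.0623.
a = μs = 0.66, b = (1−μ)s = 0.40.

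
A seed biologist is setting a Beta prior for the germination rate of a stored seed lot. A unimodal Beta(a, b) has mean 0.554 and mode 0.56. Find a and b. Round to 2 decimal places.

Let s = a+b. Mean gives a = μs = 0.554s; mode gives (a−1)/(s−2) = 0.56.
Substituting: 0.554s − 1 = 0.56(s−2) = 0.56s − 1.12, so -0.006s = -0.12 and s = 20.0000.
Then a = 0.554×20.0000 = 11.08 and b = s−a = 8.92.

a = 11.08, b = 8.92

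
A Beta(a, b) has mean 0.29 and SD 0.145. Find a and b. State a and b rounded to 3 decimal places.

First σ² = 0.021025. Setting a = μn, b = (1−μ)n with n = a+b,
μ(1−μ)/(n+1) = 0.021025 ⇒ n+1 = 0.2059/0.021025 = 9.7931 ⇒ n = 8.7931.
Hence a = 0.29×8.7931 = 2.550, b = 0.71×8.7931 = 6.243.

a = 2.550, b = 6.243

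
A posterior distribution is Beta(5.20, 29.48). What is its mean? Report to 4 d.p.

0.1499

E[X] = α/(α+β) = 5.20/34.68 = 0.1499.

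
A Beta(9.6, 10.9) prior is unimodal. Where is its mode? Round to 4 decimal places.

0.4649

With α,β > 1, mode = (α−1)/(α+β−2) = 8.6/18.5 = 0.4649.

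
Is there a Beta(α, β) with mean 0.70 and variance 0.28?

No

For any Beta, Var(X) < E[X]·(1−E[X]).
Here μ(1−μ) = 0.70×0.30 = 0.2100, and 0.28 ≥ 0.2100.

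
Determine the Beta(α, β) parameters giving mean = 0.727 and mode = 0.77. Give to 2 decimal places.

With s = α+β: μ = α/s and mode = (α−1)/(s−2). Eliminating α = μs,
μs − 1 = m(s−2) ⇒ s(μ−m) = 1−2m ⇒ s = -0.54/-0.043 = 12.5581.
So α = μs = 9.13, β = (1−μ)s = 3.43.

α = 9.13, β = 3.43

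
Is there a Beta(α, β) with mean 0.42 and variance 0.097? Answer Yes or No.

The Beta variance bound is σ² < μ(1−μ).
Here μ(1−μ) = 0.42×0.58 = 0.2436, and 0.097 < 0.2436.

Yes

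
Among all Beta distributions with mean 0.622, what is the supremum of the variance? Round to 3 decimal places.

For fixed mean μ the Beta variance is μ(1−μ)/(α+β+1), increasing as α+β decreases.
Its least upper bound (not attained) is μ(1−μ) = 0.622·0.378 = 0.235.

0.235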